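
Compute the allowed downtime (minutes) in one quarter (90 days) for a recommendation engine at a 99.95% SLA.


Formula: allowed downtime = period * (100 - SLA) / 100
Period (quarter (90 days)) = 129600 minutes
Unavailability fraction = (100 - 99.95) / 100
Allowed downtime = 129600 * (100 - 99.95) / 100
Allowed downtime = 64.8 minutes

64.8 minutes


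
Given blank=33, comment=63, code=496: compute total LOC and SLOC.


Total LOC = blank + comment + code
Total LOC = 33 + 63 + 496 = 592
SLOC (source only) = code = 496

Total LOC: 592, SLOC: 496


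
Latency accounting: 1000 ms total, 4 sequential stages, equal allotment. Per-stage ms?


Formula: per_stage = total_budget / stages
per_stage = 1000 / 4
per_stage = 250.0 ms

250.0 ms


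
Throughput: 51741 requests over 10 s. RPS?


Formula: throughput = requests / seconds
throughput = 51741 / 10
throughput = 5174.1 requests/second

5174.1 requests/second


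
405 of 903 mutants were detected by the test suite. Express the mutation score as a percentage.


Mutation score = killed / total * 100
Mutation score = 405 / 903 * 100
Mutation score = 44.85%

44.85%


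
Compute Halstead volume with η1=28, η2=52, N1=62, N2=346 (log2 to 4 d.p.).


Formula: V = N * log2(η), where N = N1 + N2 and η = η1 + η2
η = 28 + 52 = 80
N = 62 + 346 = 408
log2(80) ≈ 6.3219
V = 408 * 6.3219 = 2579.34

2579.34


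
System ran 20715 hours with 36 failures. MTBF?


Formula: MTBF = Total operating time / Number of failures
MTBF = 20715 / 36
MTBF = 575.42 hours

575.42 hours


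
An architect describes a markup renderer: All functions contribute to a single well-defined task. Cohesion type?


Reasoning: Best: single purpose
Type: Functional cohesion

Functional cohesion


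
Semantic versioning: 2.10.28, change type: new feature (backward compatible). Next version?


Current: 2.10.28
Change category: 'new feature (backward compatible)' → minor bump
SemVer rule: minor bump → increment MINOR, reset PATCH to 0 (MAJOR unchanged)
New: 2.11.0

2.11.0


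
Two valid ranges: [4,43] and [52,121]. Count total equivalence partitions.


Valid ranges: [4,43] and [52,121]
Class 1: x < 4 — invalid
Class 2: 4 ≤ x ≤ 43 — valid
Class 3: 43 < x < 52 — invalid (gap between ranges)
Class 4: 52 ≤ x ≤ 121 — valid
Class 5: x > 121 — invalid
Total equivalence classes: 5

5 equivalence classes


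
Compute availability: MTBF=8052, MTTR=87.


Availability = MTBF / (MTBF + MTTR)
Availability = 8052 / (8052 + 87)
Availability = 8052 / 8139
Availability = 98.9311%

98.9311%


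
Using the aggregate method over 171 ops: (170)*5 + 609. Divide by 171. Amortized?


Formula: Amortized cost = Total cost / Operations
Total cost = (170 * 5) + (1 * 609)
Total cost = 850 + 609 = 1459
Amortized = 1459 / 171 = 8.5322

8.5322


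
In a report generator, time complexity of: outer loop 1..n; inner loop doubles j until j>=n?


Reasoning: linear outer times logarithmic inner
Complexity: O(n log n)

O(n log n)


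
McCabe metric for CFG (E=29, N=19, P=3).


Formula: V(G) = E - N + 2P
V(G) = 29 - 19 + 2*3
V(G) = 10 + 6
V(G) = 16

16


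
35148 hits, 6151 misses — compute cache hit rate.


Formula: hit rate = hits / (hits + misses) * 100
hit rate = 35148 / (35148 + 6151) * 100
hit rate = 35148 / 41299 * 100
hit rate = 85.11%

85.11%


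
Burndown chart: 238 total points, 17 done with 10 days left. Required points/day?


Formula: Required rate = Remaining points / Days left
Remaining = 238 - 17 = 221 points
Required rate = 221 / 10 = 22.1 points/day

22.1 points/day


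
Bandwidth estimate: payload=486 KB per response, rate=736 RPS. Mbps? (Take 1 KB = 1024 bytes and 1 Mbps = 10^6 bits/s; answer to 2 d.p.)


Formula: Mbps = payload_bytes * RPS * 8 / 1e6
Payload per request = 486 KB = 486 * 1024 = 497664 bytes
Total bytes/sec = 497664 * 736 = 366280704
Total bits/sec = 366280704 * 8 = 2930245632
Mbps = 2930245632 / 1e6 = 2930.25

2930.25 Mbps


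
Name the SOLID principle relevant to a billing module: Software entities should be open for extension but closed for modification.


This describes the Open/Closed Principle (OCP)

Open/Closed Principle (OCP)


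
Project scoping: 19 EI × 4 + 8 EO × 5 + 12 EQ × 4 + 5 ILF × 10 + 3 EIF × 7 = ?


UFP = EI*4 + EO*5 + EQ*4 + ILF*10 + EIF*7
UFP = 19*4 + 8*5 + 12*4 + 5*10 + 3*7
UFP = 76 + 40 + 48 + 50 + 21
UFP = 235

235


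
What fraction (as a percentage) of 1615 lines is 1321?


Coverage = covered / total * 100
Coverage = 1321 / 1615 * 100
Coverage = 81.8%

81.8%


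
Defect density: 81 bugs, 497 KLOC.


Defect density = defects / KLOC
Defect density = 81 / 497
Defect density = 0.163 defects/KLOC

0.163 defects/KLOC


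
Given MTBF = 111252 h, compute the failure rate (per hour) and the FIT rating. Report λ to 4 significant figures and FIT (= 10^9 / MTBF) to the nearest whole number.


Formula: λ = 1 / MTBF; FIT = λ × 1e9 = 1e9 / MTBF
λ = 1 / 111252 ≈ 8.989e-06 failures/hour
FIT = 1e9 / 111252 ≈ 8989 failures per 1e9 hours (nearest whole number)

λ = 8.989e-06 /h, FIT = 8989


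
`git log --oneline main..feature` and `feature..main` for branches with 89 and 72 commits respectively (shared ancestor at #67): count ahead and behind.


Common ancestor: commit #67
feature commits after divergence: 89 - 67 = 22
main commits after divergence: 72 - 67 = 5
feature is 22 commits ahead of main
main is 5 commits ahead of feature

feature ahead: 22, main ahead: 5


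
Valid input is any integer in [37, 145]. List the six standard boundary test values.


Range: [37, 145]
Boundaries: just below min, min, min+1, max-1, max, just above max
Values: [36, 37, 38, 144, 145, 146]

[36, 37, 38, 144, 145, 146]


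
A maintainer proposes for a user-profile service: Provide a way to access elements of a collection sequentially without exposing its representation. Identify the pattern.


This matches the Iterator pattern

Iterator


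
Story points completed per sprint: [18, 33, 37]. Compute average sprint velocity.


Formula: Avg velocity = Total points / Number of sprints
Points: [18, 33, 37]
Sum = 18 + 33 + 37 = 88
Avg velocity = 88 / 3 = 29.33 points/sprint

29.33 points/sprint


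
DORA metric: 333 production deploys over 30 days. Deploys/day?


Formula: deployments per day = releases / days
= 333 / 30
= 11.1 deploys/day
(equivalently, 77.7 deploys/week)

11.1 deploys/day


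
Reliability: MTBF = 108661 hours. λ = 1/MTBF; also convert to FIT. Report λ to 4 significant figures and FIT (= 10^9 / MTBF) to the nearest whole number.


Formula: λ = 1 / MTBF; FIT = λ × 1e9 = 1e9 / MTBF
λ = 1 / 108661 ≈ 9.203e-06 failures/hour
FIT = 1e9 / 108661 ≈ 9203 failures per 1e9 hours (nearest whole number)

λ = 9.203e-06 /h, FIT = 9203


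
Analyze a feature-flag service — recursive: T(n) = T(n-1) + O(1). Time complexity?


Reasoning: linear recursion with constant work per frame
Complexity: O(n)

O(n)


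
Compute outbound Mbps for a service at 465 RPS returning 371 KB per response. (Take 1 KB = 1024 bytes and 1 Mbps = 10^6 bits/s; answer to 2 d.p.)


Formula: Mbps = payload_bytes * RPS * 8 / 1e6
Payload per request = 371 KB = 371 * 1024 = 379904 bytes
Total bytes/sec = 379904 * 465 = 176655360
Total bits/sec = 176655360 * 8 = 1413242880
Mbps = 1413242880 / 1e6 = 1413.24

1413.24 Mbps


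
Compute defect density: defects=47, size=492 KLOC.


Defect density = defects / KLOC
Defect density = 47 / 492
Defect density = 0.096 defects/KLOC

0.096 defects/KLOC


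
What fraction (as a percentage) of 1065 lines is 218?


Coverage = covered / total * 100
Coverage = 218 / 1065 * 100
Coverage = 20.47%

20.47%


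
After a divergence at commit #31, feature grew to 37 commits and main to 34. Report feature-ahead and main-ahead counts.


Common ancestor: commit #31
feature commits after divergence: 37 - 31 = 6
main commits after divergence: 34 - 31 = 3
feature is 6 commits ahead of main
main is 3 commits ahead of feature

feature ahead: 6, main ahead: 3


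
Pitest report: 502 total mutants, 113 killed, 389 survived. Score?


Mutation score = killed / total * 100
Mutation score = 113 / 502 * 100
Mutation score = 22.51%

22.51%


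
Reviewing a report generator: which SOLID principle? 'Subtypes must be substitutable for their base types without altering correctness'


This describes the Liskov Substitution Principle (LSP)

Liskov Substitution Principle (LSP)


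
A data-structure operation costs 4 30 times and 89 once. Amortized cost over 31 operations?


Formula: Amortized cost = Total cost / Operations
Total cost = (30 * 4) + (1 * 89)
Total cost = 120 + 89 = 209
Amortized = 209 / 31 = 6.7419

6.7419


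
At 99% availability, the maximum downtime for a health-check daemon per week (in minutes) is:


Formula: allowed downtime = period * (100 - SLA) / 100
Period (week) = 10080 minutes
Unavailability fraction = (100 - 99.0) / 100
Allowed downtime = 10080 * (100 - 99.0) / 100
Allowed downtime = 100.8 minutes

100.8 minutes


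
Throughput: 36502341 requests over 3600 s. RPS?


Formula: throughput = requests / seconds
throughput = 36502341 / 3600
throughput = 10139.54 requests/second

10139.54 requests/second


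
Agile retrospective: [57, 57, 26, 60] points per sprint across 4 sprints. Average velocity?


Formula: Avg velocity = Total points / Number of sprints
Points: [57, 57, 26, 60]
Sum = 57 + 57 + 26 + 60 = 200
Avg velocity = 200 / 4 = 50.0 points/sprint

50.0 points/sprint


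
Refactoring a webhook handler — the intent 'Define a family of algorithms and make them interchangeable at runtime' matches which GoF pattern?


This matches the Strategy pattern

Strategy


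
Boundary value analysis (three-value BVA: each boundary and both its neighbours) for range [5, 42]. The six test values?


Range: [5, 42]
Boundaries: just below min, min, min+1, max-1, max, just above max
Values: [4, 5, 6, 41, 42, 43]

[4, 5, 6, 41, 42, 43]


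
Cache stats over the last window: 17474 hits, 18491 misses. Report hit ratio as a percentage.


Formula: hit rate = hits / (hits + misses) * 100
hit rate = 17474 / (17474 + 18491) * 100
hit rate = 17474 / 35965 * 100
hit rate = 48.59%

48.59%


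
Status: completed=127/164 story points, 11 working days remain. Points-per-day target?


Formula: Required rate = Remaining points / Days left
Remaining = 164 - 127 = 37 points
Required rate = 37 / 11 = 3.36 points/day

3.36 points/day


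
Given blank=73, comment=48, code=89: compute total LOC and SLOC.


Total LOC = blank + comment + code
Total LOC = 73 + 48 + 89 = 210
SLOC (source only) = code = 89

Total LOC: 210, SLOC: 89


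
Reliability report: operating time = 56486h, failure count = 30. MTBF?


Formula: MTBF = Total operating time / Number of failures
MTBF = 56486 / 30
MTBF = 1882.87 hours

1882.87 hours


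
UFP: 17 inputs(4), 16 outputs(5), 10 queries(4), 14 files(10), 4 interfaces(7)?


UFP = EI*4 + EO*5 + EQ*4 + ILF*10 + EIF*7
UFP = 17*4 + 16*5 + 10*4 + 14*10 + 4*7
UFP = 68 + 80 + 40 + 140 + 28
UFP = 356

356


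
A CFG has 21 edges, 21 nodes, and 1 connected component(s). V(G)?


Formula: V(G) = E - N + 2P
V(G) = 21 - 21 + 2*1
V(G) = 0 + 2
V(G) = 2

2


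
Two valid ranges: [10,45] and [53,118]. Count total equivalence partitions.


Valid ranges: [10,45] and [53,118]
Class 1: x < 10 — invalid
Class 2: 10 ≤ x ≤ 45 — valid
Class 3: 45 < x < 53 — invalid (gap between ranges)
Class 4: 53 ≤ x ≤ 118 — valid
Class 5: x > 118 — invalid
Total equivalence classes: 5

5 equivalence classes


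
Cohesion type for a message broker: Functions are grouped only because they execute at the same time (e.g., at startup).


Reasoning: Related by timing only
Type: Temporal cohesion

Temporal cohesion


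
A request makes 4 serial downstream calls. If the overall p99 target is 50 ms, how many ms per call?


Formula: per_stage = total_budget / stages
per_stage = 50 / 4
per_stage = 12.5 ms

12.5 ms


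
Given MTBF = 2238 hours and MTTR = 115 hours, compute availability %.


Availability = MTBF / (MTBF + MTTR)
Availability = 2238 / (2238 + 115)
Availability = 2238 / 2353
Availability = 95.1126%

95.1126%


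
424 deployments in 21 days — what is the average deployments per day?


Formula: deployments per day = releases / days
= 424 / 21
= 20.19 deploys/day
(equivalently, 141.33 deploys/week)

20.19 deploys/day


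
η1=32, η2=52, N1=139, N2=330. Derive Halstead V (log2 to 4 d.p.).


Formula: V = N * log2(η), where N = N1 + N2 and η = η1 + η2
η = 32 + 52 = 84
N = 139 + 330 = 469
log2(84) ≈ 6.3923
V = 469 * 6.3923 = 2997.99

2997.99


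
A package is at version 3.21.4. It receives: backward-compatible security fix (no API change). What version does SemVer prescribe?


Current: 3.21.4
Change category: 'backward-compatible security fix (no API change)' → patch bump
SemVer rule: patch bump → increment PATCH (MAJOR and MINOR unchanged)
New: 3.21.5

3.21.5


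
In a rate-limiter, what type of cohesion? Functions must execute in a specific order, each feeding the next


Reasoning: Output of one is input to next
Type: Sequential cohesion

Sequential cohesion


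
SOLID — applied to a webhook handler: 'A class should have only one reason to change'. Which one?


This describes the Single Responsibility Principle (SRP)

Single Responsibility Principle (SRP)


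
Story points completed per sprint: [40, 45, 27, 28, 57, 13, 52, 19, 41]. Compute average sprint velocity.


Formula: Avg velocity = Total points / Number of sprints
Points: [40, 45, 27, 28, 57, 13, 52, 19, 41]
Sum = 40 + 45 + 27 + 28 + 57 + 13 + 52 + 19 + 41 = 322
Avg velocity = 322 / 9 = 35.78 points/sprint

35.78 points/sprint


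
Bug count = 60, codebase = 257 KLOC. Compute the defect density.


Defect density = defects / KLOC
Defect density = 60 / 257
Defect density = 0.233 defects/KLOC

0.233 defects/KLOC


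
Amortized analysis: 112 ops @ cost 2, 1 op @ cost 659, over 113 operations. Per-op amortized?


Formula: Amortized cost = Total cost / Operations
Total cost = (112 * 2) + (1 * 659)
Total cost = 224 + 659 = 883
Amortized = 883 / 113 = 7.8142

7.8142


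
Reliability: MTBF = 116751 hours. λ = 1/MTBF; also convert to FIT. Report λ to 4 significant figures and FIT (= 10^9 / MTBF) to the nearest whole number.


Formula: λ = 1 / MTBF; FIT = λ × 1e9 = 1e9 / MTBF
λ = 1 / 116751 ≈ 8.565e-06 failures/hour
FIT = 1e9 / 116751 ≈ 8565 failures per 1e9 hours (nearest whole number)

λ = 8.565e-06 /h, FIT = 8565


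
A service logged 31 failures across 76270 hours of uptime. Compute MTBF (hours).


Formula: MTBF = Total operating time / Number of failures
MTBF = 76270 / 31
MTBF = 2460.32 hours

2460.32 hours


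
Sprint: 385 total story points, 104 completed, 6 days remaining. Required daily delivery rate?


Formula: Required rate = Remaining points / Days left
Remaining = 385 - 104 = 281 points
Required rate = 281 / 6 = 46.83 points/day

46.83 points/day


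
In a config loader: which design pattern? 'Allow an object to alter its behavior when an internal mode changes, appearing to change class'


This matches the State pattern

State


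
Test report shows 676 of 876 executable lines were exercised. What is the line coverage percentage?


Coverage = covered / total * 100
Coverage = 676 / 876 * 100
Coverage = 77.17%

77.17%


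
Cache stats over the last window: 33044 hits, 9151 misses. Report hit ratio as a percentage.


Formula: hit rate = hits / (hits + misses) * 100
hit rate = 33044 / (33044 + 9151) * 100
hit rate = 33044 / 42195 * 100
hit rate = 78.31%

78.31%


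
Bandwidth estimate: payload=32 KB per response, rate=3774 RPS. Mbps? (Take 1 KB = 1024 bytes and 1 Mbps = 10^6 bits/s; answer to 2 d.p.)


Formula: Mbps = payload_bytes * RPS * 8 / 1e6
Payload per request = 32 KB = 32 * 1024 = 32768 bytes
Total bytes/sec = 32768 * 3774 = 123666432
Total bits/sec = 123666432 * 8 = 989331456
Mbps = 989331456 / 1e6 = 989.33

989.33 Mbps


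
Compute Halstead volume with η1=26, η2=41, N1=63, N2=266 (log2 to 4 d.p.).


Formula: V = N * log2(η), where N = N1 + N2 and η = η1 + η2
η = 26 + 41 = 67
N = 63 + 266 = 329
log2(67) ≈ 6.0661
V = 329 * 6.0661 = 1995.75

1995.75


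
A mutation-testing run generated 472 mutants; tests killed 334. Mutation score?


Mutation score = killed / total * 100
Mutation score = 334 / 472 * 100
Mutation score = 70.76%

70.76%


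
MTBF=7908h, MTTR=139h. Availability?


Availability = MTBF / (MTBF + MTTR)
Availability = 7908 / (7908 + 139)
Availability = 7908 / 8047
Availability = 98.2726%

98.2726%


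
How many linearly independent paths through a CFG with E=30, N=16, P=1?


Formula: V(G) = E - N + 2P
V(G) = 30 - 16 + 2*1
V(G) = 14 + 2
V(G) = 16

16


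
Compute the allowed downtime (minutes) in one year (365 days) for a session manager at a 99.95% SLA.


Formula: allowed downtime = period * (100 - SLA) / 100
Period (year (365 days)) = 525600 minutes
Unavailability fraction = (100 - 99.95) / 100
Allowed downtime = 525600 * (100 - 99.95) / 100
Allowed downtime = 262.8 minutes

262.8 minutes


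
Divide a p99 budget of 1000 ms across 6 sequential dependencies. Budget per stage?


Formula: per_stage = total_budget / stages
per_stage = 1000 / 6
per_stage = 166.67 ms

166.67 ms


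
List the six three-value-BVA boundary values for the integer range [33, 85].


Range: [33, 85]
Boundaries: just below min, min, min+1, max-1, max, just above max
Values: [32, 33, 34, 84, 85, 86]

[32, 33, 34, 84, 85, 86]


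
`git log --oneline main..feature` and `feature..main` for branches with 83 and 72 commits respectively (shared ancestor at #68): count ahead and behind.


Common ancestor: commit #68
feature commits after divergence: 83 - 68 = 15
main commits after divergence: 72 - 68 = 4
feature is 15 commits ahead of main
main is 4 commits ahead of feature

feature ahead: 15, main ahead: 4


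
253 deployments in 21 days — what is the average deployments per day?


Formula: deployments per day = releases / days
= 253 / 21
= 12.048 deploys/day
(equivalently, 84.33 deploys/week)

12.048 deploys/day


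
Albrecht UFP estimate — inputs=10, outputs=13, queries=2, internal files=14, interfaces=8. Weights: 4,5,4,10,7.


UFP = EI*4 + EO*5 + EQ*4 + ILF*10 + EIF*7
UFP = 10*4 + 13*5 + 2*4 + 14*10 + 8*7
UFP = 40 + 65 + 8 + 140 + 56
UFP = 309

309


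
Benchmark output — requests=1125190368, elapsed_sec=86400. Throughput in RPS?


Formula: throughput = requests / seconds
throughput = 1125190368 / 86400
throughput = 13023.04 requests/second

13023.04 requests/second


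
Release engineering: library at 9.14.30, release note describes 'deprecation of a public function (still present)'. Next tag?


Current: 9.14.30
Change category: 'deprecation of a public function (still present)' → minor bump
SemVer rule: minor bump → increment MINOR, reset PATCH to 0 (MAJOR unchanged)
New: 9.15.0

9.15.0


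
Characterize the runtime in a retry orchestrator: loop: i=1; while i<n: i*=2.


Reasoning: i doubles each step so iterations are log2(n)
Complexity: O(log n)

O(log n)


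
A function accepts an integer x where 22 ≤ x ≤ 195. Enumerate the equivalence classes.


Valid range: [22, 195]
Class 1: x < 22 — invalid
Class 2: 22 ≤ x ≤ 195 — valid
Class 3: x > 195 — invalid
Total equivalence classes: 3

3 equivalence classes


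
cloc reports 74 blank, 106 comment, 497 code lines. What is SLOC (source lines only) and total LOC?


Total LOC = blank + comment + code
Total LOC = 74 + 106 + 497 = 677
SLOC (source only) = code = 497

Total LOC: 677, SLOC: 497


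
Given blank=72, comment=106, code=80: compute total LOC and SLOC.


Total LOC = blank + comment + code
Total LOC = 72 + 106 + 80 = 258
SLOC (source only) = code = 80

Total LOC: 258, SLOC: 80


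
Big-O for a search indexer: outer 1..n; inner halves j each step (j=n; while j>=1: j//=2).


Reasoning: n times log n
Complexity: O(n log n)

O(n log n)


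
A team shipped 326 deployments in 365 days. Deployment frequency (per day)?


Formula: deployments per day = releases / days
= 326 / 365
= 0.893 deploys/day
(equivalently, 6.25 deploys/week)

0.893 deploys/day


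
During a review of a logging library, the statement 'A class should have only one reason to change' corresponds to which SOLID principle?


This describes the Single Responsibility Principle (SRP)

Single Responsibility Principle (SRP)


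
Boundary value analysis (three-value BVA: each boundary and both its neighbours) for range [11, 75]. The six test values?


Range: [11, 75]
Boundaries: just below min, min, min+1, max-1, max, just above max
Values: [10, 11, 12, 74, 75, 76]

[10, 11, 12, 74, 75, 76]


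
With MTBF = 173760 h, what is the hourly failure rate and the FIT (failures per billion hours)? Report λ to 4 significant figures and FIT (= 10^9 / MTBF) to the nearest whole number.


Formula: λ = 1 / MTBF; FIT = λ × 1e9 = 1e9 / MTBF
λ = 1 / 173760 ≈ 5.755e-06 failures/hour
FIT = 1e9 / 173760 ≈ 5755 failures per 1e9 hours (nearest whole number)

λ = 5.755e-06 /h, FIT = 5755


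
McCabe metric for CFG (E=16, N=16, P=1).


Formula: V(G) = E - N + 2P
V(G) = 16 - 16 + 2*1
V(G) = 0 + 2
V(G) = 2

2


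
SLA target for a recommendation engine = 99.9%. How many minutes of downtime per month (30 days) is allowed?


Formula: allowed downtime = period * (100 - SLA) / 100
Period (month (30 days)) = 43200 minutes
Unavailability fraction = (100 - 99.9) / 100
Allowed downtime = 43200 * (100 - 99.9) / 100
Allowed downtime = 43.2 minutes

43.2 minutes


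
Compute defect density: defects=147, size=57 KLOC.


Defect density = defects / KLOC
Defect density = 147 / 57
Defect density = 2.579 defects/KLOC

2.579 defects/KLOC


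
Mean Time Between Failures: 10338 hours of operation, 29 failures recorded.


Formula: MTBF = Total operating time / Number of failures
MTBF = 10338 / 29
MTBF = 356.48 hours

356.48 hours


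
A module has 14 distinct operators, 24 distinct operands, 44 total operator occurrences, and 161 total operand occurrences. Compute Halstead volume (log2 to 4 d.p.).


Formula: V = N * log2(η), where N = N1 + N2 and η = η1 + η2
η = 14 + 24 = 38
N = 44 + 161 = 205
log2(38) ≈ 5.2479
V = 205 * 5.2479 = 1075.82

1075.82


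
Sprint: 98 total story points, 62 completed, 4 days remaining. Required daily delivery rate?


Formula: Required rate = Remaining points / Days left
Remaining = 98 - 62 = 36 points
Required rate = 36 / 4 = 9.0 points/day

9.0 points/day


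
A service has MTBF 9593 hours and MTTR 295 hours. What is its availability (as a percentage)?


Availability = MTBF / (MTBF + MTTR)
Availability = 9593 / (9593 + 295)
Availability = 9593 / 9888
Availability = 97.0166%

97.0166%


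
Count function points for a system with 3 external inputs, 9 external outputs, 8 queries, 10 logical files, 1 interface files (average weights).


UFP = EI*4 + EO*5 + EQ*4 + ILF*10 + EIF*7
UFP = 3*4 + 9*5 + 8*4 + 10*10 + 1*7
UFP = 12 + 45 + 32 + 100 + 7
UFP = 196

196


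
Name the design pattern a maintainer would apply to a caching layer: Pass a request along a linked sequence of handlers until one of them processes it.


This matches the Chain of Responsibility pattern

Chain of Responsibility


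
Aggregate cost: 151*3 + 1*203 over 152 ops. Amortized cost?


Formula: Amortized cost = Total cost / Operations
Total cost = (151 * 3) + (1 * 203)
Total cost = 453 + 203 = 656
Amortized = 656 / 152 = 4.3158

4.3158


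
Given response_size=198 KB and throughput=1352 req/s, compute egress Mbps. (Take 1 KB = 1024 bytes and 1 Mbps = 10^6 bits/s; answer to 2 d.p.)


Formula: Mbps = payload_bytes * RPS * 8 / 1e6
Payload per request = 198 KB = 198 * 1024 = 202752 bytes
Total bytes/sec = 202752 * 1352 = 274120704
Total bits/sec = 274120704 * 8 = 2192965632
Mbps = 2192965632 / 1e6 = 2192.97

2192.97 Mbps


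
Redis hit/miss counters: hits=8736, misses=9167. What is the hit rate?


Formula: hit rate = hits / (hits + misses) * 100
hit rate = 8736 / (8736 + 9167) * 100
hit rate = 8736 / 17903 * 100
hit rate = 48.8%

48.8%


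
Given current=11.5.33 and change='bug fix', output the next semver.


Current: 11.5.33
Change category: 'bug fix' → patch bump
SemVer rule: patch bump → increment PATCH (MAJOR and MINOR unchanged)
New: 11.5.34

11.5.34


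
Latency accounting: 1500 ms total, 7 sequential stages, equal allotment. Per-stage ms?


Formula: per_stage = total_budget / stages
per_stage = 1500 / 7
per_stage = 214.29 ms

214.29 ms


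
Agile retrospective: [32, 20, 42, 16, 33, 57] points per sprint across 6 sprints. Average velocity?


Formula: Avg velocity = Total points / Number of sprints
Points: [32, 20, 42, 16, 33, 57]
Sum = 32 + 20 + 42 + 16 + 33 + 57 = 200
Avg velocity = 200 / 6 = 33.33 points/sprint

33.33 points/sprint


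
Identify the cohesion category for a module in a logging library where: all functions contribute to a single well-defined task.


Reasoning: Best: single purpose
Type: Functional cohesion

Functional cohesion


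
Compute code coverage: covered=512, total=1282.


Coverage = covered / total * 100
Coverage = 512 / 1282 * 100
Coverage = 39.94%

39.94%


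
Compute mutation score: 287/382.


Mutation score = killed / total * 100
Mutation score = 287 / 382 * 100
Mutation score = 75.13%

75.13%


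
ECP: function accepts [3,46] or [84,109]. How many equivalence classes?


Valid ranges: [3,46] and [84,109]
Class 1: x < 3 — invalid
Class 2: 3 ≤ x ≤ 46 — valid
Class 3: 46 < x < 84 — invalid (gap between ranges)
Class 4: 84 ≤ x ≤ 109 — valid
Class 5: x > 109 — invalid
Total equivalence classes: 5

5 equivalence classes


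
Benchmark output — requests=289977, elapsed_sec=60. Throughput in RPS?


Formula: throughput = requests / seconds
throughput = 289977 / 60
throughput = 4832.95 requests/second

4832.95 requests/second


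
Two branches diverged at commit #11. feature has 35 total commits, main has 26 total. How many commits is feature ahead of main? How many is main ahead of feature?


Common ancestor: commit #11
feature commits after divergence: 35 - 11 = 24
main commits after divergence: 26 - 11 = 15
feature is 24 commits ahead of main
main is 15 commits ahead of feature

feature ahead: 24, main ahead: 15


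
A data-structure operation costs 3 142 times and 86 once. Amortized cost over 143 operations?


Formula: Amortized cost = Total cost / Operations
Total cost = (142 * 3) + (1 * 86)
Total cost = 426 + 86 = 512
Amortized = 512 / 143 = 3.5804

3.5804


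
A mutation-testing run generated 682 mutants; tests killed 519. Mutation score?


Mutation score = killed / total * 100
Mutation score = 519 / 682 * 100
Mutation score = 76.1%

76.1%


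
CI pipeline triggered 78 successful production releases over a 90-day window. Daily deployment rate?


Formula: deployments per day = releases / days
= 78 / 90
= 0.867 deploys/day
(equivalently, 6.07 deploys/week)

0.867 deploys/day


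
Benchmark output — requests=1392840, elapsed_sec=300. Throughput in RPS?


Formula: throughput = requests / seconds
throughput = 1392840 / 300
throughput = 4642.8 requests/second

4642.8 requests/second


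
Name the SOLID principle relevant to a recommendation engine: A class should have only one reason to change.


This describes the Single Responsibility Principle (SRP)

Single Responsibility Principle (SRP)


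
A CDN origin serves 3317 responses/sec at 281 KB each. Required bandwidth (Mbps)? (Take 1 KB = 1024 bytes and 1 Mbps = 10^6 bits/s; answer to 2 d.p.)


Formula: Mbps = payload_bytes * RPS * 8 / 1e6
Payload per request = 281 KB = 281 * 1024 = 287744 bytes
Total bytes/sec = 287744 * 3317 = 954446848
Total bits/sec = 954446848 * 8 = 7635574784
Mbps = 7635574784 / 1e6 = 7635.57

7635.57 Mbps


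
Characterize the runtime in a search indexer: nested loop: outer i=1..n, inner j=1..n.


Reasoning: n iterations times n iterations
Complexity: O(n^2)

O(n^2)


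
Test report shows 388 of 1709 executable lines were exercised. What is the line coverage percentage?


Coverage = covered / total * 100
Coverage = 388 / 1709 * 100
Coverage = 22.7%

22.7%


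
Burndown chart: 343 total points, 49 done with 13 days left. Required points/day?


Formula: Required rate = Remaining points / Days left
Remaining = 343 - 49 = 294 points
Required rate = 294 / 13 = 22.62 points/day

22.62 points/day


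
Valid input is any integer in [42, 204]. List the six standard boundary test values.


Range: [42, 204]
Boundaries: just below min, min, min+1, max-1, max, just above max
Values: [41, 42, 43, 203, 204, 205]

[41, 42, 43, 203, 204, 205]


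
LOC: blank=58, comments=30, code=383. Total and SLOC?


Total LOC = blank + comment + code
Total LOC = 58 + 30 + 383 = 471
SLOC (source only) = code = 383

Total LOC: 471, SLOC: 383


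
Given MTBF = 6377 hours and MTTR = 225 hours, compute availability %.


Availability = MTBF / (MTBF + MTTR)
Availability = 6377 / (6377 + 225)
Availability = 6377 / 6602
Availability = 96.5919%

96.5919%


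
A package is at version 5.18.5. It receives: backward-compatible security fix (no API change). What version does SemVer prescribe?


Current: 5.18.5
Change category: 'backward-compatible security fix (no API change)' → patch bump
SemVer rule: patch bump → increment PATCH (MAJOR and MINOR unchanged)
New: 5.18.6

5.18.6


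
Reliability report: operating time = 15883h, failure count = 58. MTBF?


Formula: MTBF = Total operating time / Number of failures
MTBF = 15883 / 58
MTBF = 273.84 hours

273.84 hours


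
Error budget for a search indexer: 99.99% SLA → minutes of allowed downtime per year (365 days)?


Formula: allowed downtime = period * (100 - SLA) / 100
Period (year (365 days)) = 525600 minutes
Unavailability fraction = (100 - 99.99) / 100
Allowed downtime = 525600 * (100 - 99.99) / 100
Allowed downtime = 52.56 minutes

52.56 minutes


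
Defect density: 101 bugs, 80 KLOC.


Defect density = defects / KLOC
Defect density = 101 / 80
Defect density = 1.263 defects/KLOC

1.263 defects/KLOC


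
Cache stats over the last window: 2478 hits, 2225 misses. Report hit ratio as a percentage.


Formula: hit rate = hits / (hits + misses) * 100
hit rate = 2478 / (2478 + 2225) * 100
hit rate = 2478 / 4703 * 100
hit rate = 52.69%

52.69%


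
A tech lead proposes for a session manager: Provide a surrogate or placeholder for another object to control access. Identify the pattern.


This matches the Proxy pattern

Proxy


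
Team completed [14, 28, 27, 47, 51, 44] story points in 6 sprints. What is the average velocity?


Formula: Avg velocity = Total points / Number of sprints
Points: [14, 28, 27, 47, 51, 44]
Sum = 14 + 28 + 27 + 47 + 51 + 44 = 211
Avg velocity = 211 / 6 = 35.17 points/sprint

35.17 points/sprint


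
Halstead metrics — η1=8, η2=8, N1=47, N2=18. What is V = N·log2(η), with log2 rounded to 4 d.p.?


Formula: V = N * log2(η), where N = N1 + N2 and η = η1 + η2
η = 8 + 8 = 16
N = 47 + 18 = 65
log2(16) ≈ 4.0000
V = 65 * 4.0000 = 260.00

260.00


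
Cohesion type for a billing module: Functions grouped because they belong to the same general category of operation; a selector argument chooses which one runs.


Reasoning: Grouped by category of activity, not by data or sequence
Type: Logical cohesion

Logical cohesion


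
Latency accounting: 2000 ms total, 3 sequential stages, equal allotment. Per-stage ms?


Formula: per_stage = total_budget / stages
per_stage = 2000 / 3
per_stage = 666.67 ms

666.67 ms


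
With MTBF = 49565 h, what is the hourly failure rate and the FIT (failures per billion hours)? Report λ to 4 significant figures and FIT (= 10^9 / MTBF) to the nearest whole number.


Formula: λ = 1 / MTBF; FIT = λ × 1e9 = 1e9 / MTBF
λ = 1 / 49565 ≈ 2.018e-05 failures/hour
FIT = 1e9 / 49565 ≈ 20176 failures per 1e9 hours (nearest whole number)

λ = 2.018e-05 /h, FIT = 20176


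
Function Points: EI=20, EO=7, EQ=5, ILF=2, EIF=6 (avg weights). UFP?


UFP = EI*4 + EO*5 + EQ*4 + ILF*10 + EIF*7
UFP = 20*4 + 7*5 + 5*4 + 2*10 + 6*7
UFP = 80 + 35 + 20 + 20 + 42
UFP = 197

197


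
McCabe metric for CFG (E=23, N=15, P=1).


Formula: V(G) = E - N + 2P
V(G) = 23 - 15 + 2*1
V(G) = 8 + 2
V(G) = 10

10


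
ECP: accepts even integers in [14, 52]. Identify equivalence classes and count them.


Constraint: even integers in [14, 52]
Class 1: x < 14 — out-of-range invalid
Class 2: x in [14,52] but odd — wrong type invalid
Class 3: x in [14,52] and even — valid
Class 4: x > 52 — out-of-range invalid
Total equivalence classes: 4

4 equivalence classes


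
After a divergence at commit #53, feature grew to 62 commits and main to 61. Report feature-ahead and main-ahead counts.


Common ancestor: commit #53
feature commits after divergence: 62 - 53 = 9
main commits after divergence: 61 - 53 = 8
feature is 9 commits ahead of main
main is 8 commits ahead of feature

feature ahead: 9, main ahead: 8


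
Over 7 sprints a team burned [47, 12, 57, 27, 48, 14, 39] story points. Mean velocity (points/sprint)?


Formula: Avg velocity = Total points / Number of sprints
Points: [47, 12, 57, 27, 48, 14, 39]
Sum = 47 + 12 + 57 + 27 + 48 + 14 + 39 = 244
Avg velocity = 244 / 7 = 34.86 points/sprint

34.86 points/sprint


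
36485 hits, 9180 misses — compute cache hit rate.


Formula: hit rate = hits / (hits + misses) * 100
hit rate = 36485 / (36485 + 9180) * 100
hit rate = 36485 / 45665 * 100
hit rate = 79.9%

79.9%


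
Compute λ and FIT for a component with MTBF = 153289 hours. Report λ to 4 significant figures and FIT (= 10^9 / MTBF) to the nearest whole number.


Formula: λ = 1 / MTBF; FIT = λ × 1e9 = 1e9 / MTBF
λ = 1 / 153289 ≈ 6.524e-06 failures/hour
FIT = 1e9 / 153289 ≈ 6524 failures per 1e9 hours (nearest whole number)

λ = 6.524e-06 /h, FIT = 6524


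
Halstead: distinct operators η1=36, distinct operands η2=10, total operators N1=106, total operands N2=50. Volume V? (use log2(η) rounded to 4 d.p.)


Formula: V = N * log2(η), where N = N1 + N2 and η = η1 + η2
η = 36 + 10 = 46
N = 106 + 50 = 156
log2(46) ≈ 5.5236
V = 156 * 5.5236 = 861.68

861.68


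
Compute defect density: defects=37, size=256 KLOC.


Defect density = defects / KLOC
Defect density = 37 / 256
Defect density = 0.145 defects/KLOC

0.145 defects/KLOC


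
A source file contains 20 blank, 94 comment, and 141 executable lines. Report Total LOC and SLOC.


Total LOC = blank + comment + code
Total LOC = 20 + 94 + 141 = 255
SLOC (source only) = code = 141

Total LOC: 255, SLOC: 141


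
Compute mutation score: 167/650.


Mutation score = killed / total * 100
Mutation score = 167 / 650 * 100
Mutation score = 25.69%

25.69%


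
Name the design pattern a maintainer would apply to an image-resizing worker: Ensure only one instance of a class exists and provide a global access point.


This matches the Singleton pattern

Singleton


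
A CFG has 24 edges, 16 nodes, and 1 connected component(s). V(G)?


Formula: V(G) = E - N + 2P
V(G) = 24 - 16 + 2*1
V(G) = 8 + 2
V(G) = 10

10


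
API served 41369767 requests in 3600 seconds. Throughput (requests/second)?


Formula: throughput = requests / seconds
throughput = 41369767 / 3600
throughput = 11491.6 requests/second

11491.6 requests/second


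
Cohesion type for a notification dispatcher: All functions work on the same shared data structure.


Reasoning: Functions share data
Type: Communicational cohesion

Communicational cohesion


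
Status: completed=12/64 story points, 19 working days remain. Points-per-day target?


Formula: Required rate = Remaining points / Days left
Remaining = 64 - 12 = 52 points
Required rate = 52 / 19 = 2.74 points/day

2.74 points/day


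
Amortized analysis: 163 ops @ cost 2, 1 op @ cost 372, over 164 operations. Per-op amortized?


Formula: Amortized cost = Total cost / Operations
Total cost = (163 * 2) + (1 * 372)
Total cost = 326 + 372 = 698
Amortized = 698 / 164 = 4.2561

4.2561


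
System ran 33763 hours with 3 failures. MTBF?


Formula: MTBF = Total operating time / Number of failures
MTBF = 33763 / 3
MTBF = 11254.33 hours

11254.33 hours


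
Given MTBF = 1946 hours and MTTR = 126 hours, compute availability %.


Availability = MTBF / (MTBF + MTTR)
Availability = 1946 / (1946 + 126)
Availability = 1946 / 2072
Availability = 93.9189%

93.9189%


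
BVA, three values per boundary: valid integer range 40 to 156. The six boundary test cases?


Range: [40, 156]
Boundaries: just below min, min, min+1, max-1, max, just above max
Values: [39, 40, 41, 155, 156, 157]

[39, 40, 41, 155, 156, 157]


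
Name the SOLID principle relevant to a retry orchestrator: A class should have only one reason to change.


This describes the Single Responsibility Principle (SRP)

Single Responsibility Principle (SRP)


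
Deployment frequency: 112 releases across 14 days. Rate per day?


Formula: deployments per day = releases / days
= 112 / 14
= 8.0 deploys/day
(equivalently, 56.0 deploys/week)

8.0 deploys/day


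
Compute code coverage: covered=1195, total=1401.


Coverage = covered / total * 100
Coverage = 1195 / 1401 * 100
Coverage = 85.3%

85.3%


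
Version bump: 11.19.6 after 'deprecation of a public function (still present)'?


Current: 11.19.6
Change category: 'deprecation of a public function (still present)' → minor bump
SemVer rule: minor bump → increment MINOR, reset PATCH to 0 (MAJOR unchanged)
New: 11.20.0

11.20.0


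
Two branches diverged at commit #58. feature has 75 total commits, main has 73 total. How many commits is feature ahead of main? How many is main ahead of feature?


Common ancestor: commit #58
feature commits after divergence: 75 - 58 = 17
main commits after divergence: 73 - 58 = 15
feature is 17 commits ahead of main
main is 15 commits ahead of feature

feature ahead: 17, main ahead: 15


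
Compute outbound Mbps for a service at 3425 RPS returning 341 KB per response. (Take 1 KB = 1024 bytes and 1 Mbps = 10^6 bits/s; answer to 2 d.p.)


Formula: Mbps = payload_bytes * RPS * 8 / 1e6
Payload per request = 341 KB = 341 * 1024 = 349184 bytes
Total bytes/sec = 349184 * 3425 = 1195955200
Total bits/sec = 1195955200 * 8 = 9567641600
Mbps = 9567641600 / 1e6 = 9567.64

9567.64 Mbps


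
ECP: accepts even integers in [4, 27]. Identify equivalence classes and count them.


Constraint: even integers in [4, 27]
Class 1: x < 4 — out-of-range invalid
Class 2: x in [4,27] but odd — wrong type invalid
Class 3: x in [4,27] and even — valid
Class 4: x > 27 — out-of-range invalid
Total equivalence classes: 4

4 equivalence classes


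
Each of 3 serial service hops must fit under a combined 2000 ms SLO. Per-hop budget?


Formula: per_stage = total_budget / stages
per_stage = 2000 / 3
per_stage = 666.67 ms

666.67 ms


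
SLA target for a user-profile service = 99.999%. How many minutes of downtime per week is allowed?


Formula: allowed downtime = period * (100 - SLA) / 100
Period (week) = 10080 minutes
Unavailability fraction = (100 - 99.999) / 100
Allowed downtime = 10080 * (100 - 99.999) / 100
Allowed downtime = 0.1008 minutes

0.1008 minutes


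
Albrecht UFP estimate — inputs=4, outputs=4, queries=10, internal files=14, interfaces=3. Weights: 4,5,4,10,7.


UFP = EI*4 + EO*5 + EQ*4 + ILF*10 + EIF*7
UFP = 4*4 + 4*5 + 10*4 + 14*10 + 3*7
UFP = 16 + 20 + 40 + 140 + 21
UFP = 237

237
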